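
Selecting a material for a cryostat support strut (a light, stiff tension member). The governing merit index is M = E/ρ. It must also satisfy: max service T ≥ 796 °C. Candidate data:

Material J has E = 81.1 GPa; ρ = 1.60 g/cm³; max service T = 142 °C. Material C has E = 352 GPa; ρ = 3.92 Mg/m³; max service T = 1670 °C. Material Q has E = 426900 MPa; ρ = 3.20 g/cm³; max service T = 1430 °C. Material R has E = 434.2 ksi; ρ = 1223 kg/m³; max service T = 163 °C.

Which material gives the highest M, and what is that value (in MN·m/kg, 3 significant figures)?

material Q, M = 133 MN·m/kg

Screen on constraints: max service T ≥ 796 °C. Survivors: material C, material Q.
Putting every candidate on a common basis:
  material C: E = 352.0 GPa, ρ = 3920 kg/m³
  material Q: E = 426.9 GPa, ρ = 3200 kg/m³
  material Q: M = 133 MN·m/kg
  material C: M = 89.8 MN·m/kg
The maximum is for material Q.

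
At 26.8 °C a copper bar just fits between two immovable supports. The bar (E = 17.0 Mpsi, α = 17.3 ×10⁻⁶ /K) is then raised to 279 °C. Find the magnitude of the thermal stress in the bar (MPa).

E = 17.0 Mpsi = 117.2 GPa.
ΔT = 252.2 K. Constrained thermal stress σ = E·α·ΔT = 117.2×10³ MPa × 17.3×10⁻⁶ × 252.2 = 511 MPa (compressive).

511 MPa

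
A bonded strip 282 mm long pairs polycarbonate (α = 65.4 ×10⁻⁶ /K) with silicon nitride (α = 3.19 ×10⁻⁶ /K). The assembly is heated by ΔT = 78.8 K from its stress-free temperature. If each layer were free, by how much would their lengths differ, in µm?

1380 µm

Δα = |65.4 − 3.19|×10⁻⁶/K = 62.2×10⁻⁶/K.
ΔL_mismatch = Δα·L·ΔT = 62.2×10⁻⁶ × 282.0 mm × 78.8 K = 1380 µm.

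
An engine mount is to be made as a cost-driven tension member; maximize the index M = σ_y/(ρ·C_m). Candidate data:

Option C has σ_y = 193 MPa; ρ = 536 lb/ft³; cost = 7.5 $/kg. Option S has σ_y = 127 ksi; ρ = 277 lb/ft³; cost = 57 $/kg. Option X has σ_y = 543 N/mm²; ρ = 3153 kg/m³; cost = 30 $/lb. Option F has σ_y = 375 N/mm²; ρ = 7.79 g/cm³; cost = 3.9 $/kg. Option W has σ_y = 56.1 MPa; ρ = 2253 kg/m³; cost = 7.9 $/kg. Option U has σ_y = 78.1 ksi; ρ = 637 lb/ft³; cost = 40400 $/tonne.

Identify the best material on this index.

option F

After converting to SI:
  option C: σ_y = 193.0 MPa, ρ = 8586 kg/m³, cost = 7.500 $/kg
  option S: σ_y = 875.6 MPa, ρ = 4437 kg/m³, cost = 57.00 $/kg
  option X: σ_y = 543.0 MPa, ρ = 3153 kg/m³, cost = 66.14 $/kg
  option F: σ_y = 375.0 MPa, ρ = 7790 kg/m³, cost = 3.900 $/kg
  option W: σ_y = 56.10 MPa, ρ = 2253 kg/m³, cost = 7.900 $/kg
  option U: σ_y = 538.5 MPa, ρ = 10200 kg/m³, cost = 40.40 $/kg
  option F: M = 12.3 kN·m per $
  option S: M = 3.46 kN·m per $
  option W: M = 3.15 kN·m per $
  option C: M = 3.00 kN·m per $
  option X: M = 2.60 kN·m per $
  option U: M = 1.31 kN·m per $
Option F has the largest M.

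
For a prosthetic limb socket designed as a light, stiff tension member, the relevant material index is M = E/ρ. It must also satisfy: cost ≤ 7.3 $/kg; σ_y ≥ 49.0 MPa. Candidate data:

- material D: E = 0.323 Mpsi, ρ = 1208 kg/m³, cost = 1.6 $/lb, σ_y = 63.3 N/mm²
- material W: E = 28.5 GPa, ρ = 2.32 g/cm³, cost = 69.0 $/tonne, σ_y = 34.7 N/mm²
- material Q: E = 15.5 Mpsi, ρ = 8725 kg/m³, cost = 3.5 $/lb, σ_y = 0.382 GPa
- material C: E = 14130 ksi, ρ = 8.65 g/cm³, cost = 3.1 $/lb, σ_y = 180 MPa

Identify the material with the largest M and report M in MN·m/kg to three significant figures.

Screen on constraints: cost ≤ 7.3 $/kg; σ_y ≥ 49.0 MPa. Survivors: material D, material C.
In SI units:
  material D: E = 2.227 GPa, ρ = 1208 kg/m³
  material C: E = 97.42 GPa, ρ = 8650 kg/m³
  material C: M = 11.3 MN·m/kg
  material D: M = 1.84 MN·m/kg
Highest index: material C.

material C, M = 11.3 MN·m/kg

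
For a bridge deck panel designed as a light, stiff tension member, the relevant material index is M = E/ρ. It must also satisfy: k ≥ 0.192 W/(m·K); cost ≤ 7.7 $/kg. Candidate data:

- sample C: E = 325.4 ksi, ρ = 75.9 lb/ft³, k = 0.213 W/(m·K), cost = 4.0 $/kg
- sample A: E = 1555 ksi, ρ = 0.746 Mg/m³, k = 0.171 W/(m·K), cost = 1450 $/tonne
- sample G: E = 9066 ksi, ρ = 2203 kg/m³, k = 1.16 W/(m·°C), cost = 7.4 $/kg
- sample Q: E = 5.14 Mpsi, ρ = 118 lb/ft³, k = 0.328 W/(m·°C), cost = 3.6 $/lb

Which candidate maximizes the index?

sample G

Screen on constraints: k ≥ 0.192 W/(m·K); cost ≤ 7.7 $/kg. Survivors: sample C, sample G.
In SI units:
  sample C: E = 2.244 GPa, ρ = 1216 kg/m³
  sample G: E = 62.51 GPa, ρ = 2203 kg/m³
  sample G: M = 28.4 MN·m/kg
  sample C: M = 1.85 MN·m/kg
Sample G has the largest M.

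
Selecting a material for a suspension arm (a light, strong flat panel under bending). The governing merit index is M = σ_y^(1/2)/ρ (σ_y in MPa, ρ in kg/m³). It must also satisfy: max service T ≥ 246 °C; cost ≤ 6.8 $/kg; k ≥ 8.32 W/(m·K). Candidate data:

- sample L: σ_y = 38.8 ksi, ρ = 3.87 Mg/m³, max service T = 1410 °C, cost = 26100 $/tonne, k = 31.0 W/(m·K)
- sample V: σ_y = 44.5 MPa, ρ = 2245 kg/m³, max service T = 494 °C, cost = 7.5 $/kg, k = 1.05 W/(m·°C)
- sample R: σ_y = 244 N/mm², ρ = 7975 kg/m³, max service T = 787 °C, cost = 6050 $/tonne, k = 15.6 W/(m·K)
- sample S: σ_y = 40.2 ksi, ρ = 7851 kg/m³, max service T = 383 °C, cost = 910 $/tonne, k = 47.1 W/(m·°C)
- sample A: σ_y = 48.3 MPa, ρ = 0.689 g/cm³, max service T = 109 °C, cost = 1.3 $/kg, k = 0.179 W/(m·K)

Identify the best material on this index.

sample S

Screen on constraints: max service T ≥ 246 °C; cost ≤ 6.8 $/kg; k ≥ 8.32 W/(m·K). Survivors: sample R, sample S.
Convert each candidate to consistent units, then evaluate M:
  sample R: σ_y = 244.0 MPa, ρ = 7975 kg/m³
  sample S: σ_y = 277.2 MPa, ρ = 7851 kg/m³
  sample S: M = 2.12×10⁻³
  sample R: M = 1.96×10⁻³
Sample S ranks first.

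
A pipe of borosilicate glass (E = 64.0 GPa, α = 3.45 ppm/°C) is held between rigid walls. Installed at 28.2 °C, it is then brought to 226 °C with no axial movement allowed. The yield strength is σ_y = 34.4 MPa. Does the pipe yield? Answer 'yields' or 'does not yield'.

ΔT = 197.8 K. Constrained thermal stress σ = E·α·ΔT = 64.00×10³ MPa × 3.45×10⁻⁶ × 197.8 = 43.7 MPa (compressive).
Compare to σ_y = 34.4 MPa: σ ≥ σ_y, so it yields.

yields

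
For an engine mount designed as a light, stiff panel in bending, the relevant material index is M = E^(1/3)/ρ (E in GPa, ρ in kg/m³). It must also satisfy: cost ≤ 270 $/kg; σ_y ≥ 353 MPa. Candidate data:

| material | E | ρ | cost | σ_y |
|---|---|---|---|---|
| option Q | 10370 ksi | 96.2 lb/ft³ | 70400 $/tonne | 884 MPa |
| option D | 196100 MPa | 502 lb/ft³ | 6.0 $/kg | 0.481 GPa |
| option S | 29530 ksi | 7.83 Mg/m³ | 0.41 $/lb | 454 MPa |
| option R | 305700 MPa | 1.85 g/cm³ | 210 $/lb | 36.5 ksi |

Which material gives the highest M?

option Q

Screen on constraints: cost ≤ 270 $/kg; σ_y ≥ 353 MPa. Survivors: option Q, option D, option S.
Convert each candidate to consistent units, then evaluate M:
  option Q: E = 71.50 GPa, ρ = 1541 kg/m³
  option D: E = 196.1 GPa, ρ = 8041 kg/m³
  option S: E = 203.6 GPa, ρ = 7830 kg/m³
  option Q: M = 2.69×10⁻³
  option S: M = 0.751×10⁻³
  option D: M = 0.722×10⁻³
Option Q ranks first.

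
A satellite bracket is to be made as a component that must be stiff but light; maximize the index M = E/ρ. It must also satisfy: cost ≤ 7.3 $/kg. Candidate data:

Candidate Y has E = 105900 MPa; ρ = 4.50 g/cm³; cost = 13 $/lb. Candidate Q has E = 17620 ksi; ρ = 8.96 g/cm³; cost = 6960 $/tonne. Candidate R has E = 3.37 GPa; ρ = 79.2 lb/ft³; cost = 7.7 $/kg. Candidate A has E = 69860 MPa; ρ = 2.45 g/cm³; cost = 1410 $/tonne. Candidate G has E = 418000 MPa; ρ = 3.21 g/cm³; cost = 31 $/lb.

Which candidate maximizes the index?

Screen on constraints: cost ≤ 7.3 $/kg. Survivors: candidate Q, candidate A.
After converting to SI:
  candidate Q: E = 121.5 GPa, ρ = 8960 kg/m³
  candidate A: E = 69.86 GPa, ρ = 2450 kg/m³
  candidate A: M = 28.5 MN·m/kg
  candidate Q: M = 13.6 MN·m/kg
Highest index: candidate A.

candidate A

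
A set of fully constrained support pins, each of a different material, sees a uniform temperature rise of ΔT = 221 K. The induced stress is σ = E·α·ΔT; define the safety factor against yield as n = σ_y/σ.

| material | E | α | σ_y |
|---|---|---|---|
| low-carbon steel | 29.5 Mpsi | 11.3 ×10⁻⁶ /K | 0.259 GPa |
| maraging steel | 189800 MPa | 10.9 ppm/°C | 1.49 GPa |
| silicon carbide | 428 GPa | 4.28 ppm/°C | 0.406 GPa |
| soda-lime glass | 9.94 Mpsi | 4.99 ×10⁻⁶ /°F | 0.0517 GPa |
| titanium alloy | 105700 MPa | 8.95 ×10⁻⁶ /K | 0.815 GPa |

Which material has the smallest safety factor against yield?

Per material, after unit conversion:
  low-carbon steel: E = 203.4, α = 11.3, σ_y = 259.0 → σ = 508 MPa, n = 0.510
  maraging steel: E = 189.8, α = 10.9, σ_y = 1490 → σ = 457 MPa, n = 3.26
  silicon carbide: E = 428.0, α = 4.28, σ_y = 406.0 → σ = 405 MPa, n = 1.00
  soda-lime glass: E = 68.53, α = 8.98, σ_y = 51.70 → σ = 136 MPa, n = 0.380
  titanium alloy: E = 105.7, α = 8.95, σ_y = 815.0 → σ = 209 MPa, n = 3.90
Soda-lime glass has the lowest safety factor, n = 0.380.

soda-lime glass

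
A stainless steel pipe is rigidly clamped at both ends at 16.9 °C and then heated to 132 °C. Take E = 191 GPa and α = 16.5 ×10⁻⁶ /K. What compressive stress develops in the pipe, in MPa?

ΔT = 115.1 K. Constrained thermal stress σ = E·α·ΔT = 191.0×10³ MPa × 16.5×10⁻⁶ × 115.1 = 363 MPa (compressive).

363 MPa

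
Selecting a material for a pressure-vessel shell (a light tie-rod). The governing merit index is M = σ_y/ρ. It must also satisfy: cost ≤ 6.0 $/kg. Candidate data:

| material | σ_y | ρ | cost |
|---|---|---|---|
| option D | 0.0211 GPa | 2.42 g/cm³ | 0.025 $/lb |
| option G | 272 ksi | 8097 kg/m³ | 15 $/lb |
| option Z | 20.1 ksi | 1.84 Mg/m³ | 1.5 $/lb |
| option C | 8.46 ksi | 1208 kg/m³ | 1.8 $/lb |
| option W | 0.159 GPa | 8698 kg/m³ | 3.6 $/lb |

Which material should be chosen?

option Z

Screen on constraints: cost ≤ 6.0 $/kg. Survivors: option D, option Z, option C.
Normalizing units and computing the index:
  option D: σ_y = 21.10 MPa, ρ = 2420 kg/m³
  option Z: σ_y = 138.6 MPa, ρ = 1840 kg/m³
  option C: σ_y = 58.33 MPa, ρ = 1208 kg/m³
  option Z: M = 75.3 kN·m/kg
  option C: M = 48.3 kN·m/kg
  option D: M = 8.72 kN·m/kg
Option Z has the largest M.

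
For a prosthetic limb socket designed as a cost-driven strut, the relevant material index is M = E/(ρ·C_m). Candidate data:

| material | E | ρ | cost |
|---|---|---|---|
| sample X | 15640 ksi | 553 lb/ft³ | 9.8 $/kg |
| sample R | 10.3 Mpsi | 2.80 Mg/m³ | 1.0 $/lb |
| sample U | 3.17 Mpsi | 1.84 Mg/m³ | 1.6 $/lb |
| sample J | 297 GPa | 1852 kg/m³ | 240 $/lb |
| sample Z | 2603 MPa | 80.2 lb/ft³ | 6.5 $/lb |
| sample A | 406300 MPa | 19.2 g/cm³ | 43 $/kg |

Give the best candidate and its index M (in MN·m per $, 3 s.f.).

Putting every candidate on a common basis:
  sample X: E = 107.8 GPa, ρ = 8858 kg/m³, cost = 9.800 $/kg
  sample R: E = 71.02 GPa, ρ = 2800 kg/m³, cost = 2.205 $/kg
  sample U: E = 21.86 GPa, ρ = 1840 kg/m³, cost = 3.527 $/kg
  sample J: E = 297.0 GPa, ρ = 1852 kg/m³, cost = 529.1 $/kg
  sample Z: E = 2.603 GPa, ρ = 1285 kg/m³, cost = 14.33 $/kg
  sample A: E = 406.3 GPa, ρ = 19200 kg/m³, cost = 43.00 $/kg
  sample R: M = 11.5 MN·m per $
  sample U: M = 3.37 MN·m per $
  sample X: M = 1.24 MN·m per $
  sample A: M = 0.492 MN·m per $
  sample J: M = 0.303 MN·m per $
  sample Z: M = 0.141 MN·m per $
Sample R ranks first.

sample R, M = 11.5 MN·m per $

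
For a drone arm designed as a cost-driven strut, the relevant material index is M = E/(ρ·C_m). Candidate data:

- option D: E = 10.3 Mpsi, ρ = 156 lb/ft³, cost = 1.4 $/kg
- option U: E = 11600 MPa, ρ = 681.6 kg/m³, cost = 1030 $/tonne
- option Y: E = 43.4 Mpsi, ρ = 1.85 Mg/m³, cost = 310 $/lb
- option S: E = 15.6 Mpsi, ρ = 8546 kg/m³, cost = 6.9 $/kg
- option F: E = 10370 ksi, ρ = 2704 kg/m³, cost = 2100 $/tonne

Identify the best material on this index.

Normalizing units and computing the index:
  option D: E = 71.02 GPa, ρ = 2499 kg/m³, cost = 1.400 $/kg
  option U: E = 11.60 GPa, ρ = 681.6 kg/m³, cost = 1.030 $/kg
  option Y: E = 299.2 GPa, ρ = 1850 kg/m³, cost = 683.4 $/kg
  option S: E = 107.6 GPa, ρ = 8546 kg/m³, cost = 6.900 $/kg
  option F: E = 71.50 GPa, ρ = 2704 kg/m³, cost = 2.100 $/kg
  option D: M = 20.3 MN·m per $
  option U: M = 16.5 MN·m per $
  option F: M = 12.6 MN·m per $
  option S: M = 1.82 MN·m per $
  option Y: M = 0.237 MN·m per $
The maximum is for option D.

option D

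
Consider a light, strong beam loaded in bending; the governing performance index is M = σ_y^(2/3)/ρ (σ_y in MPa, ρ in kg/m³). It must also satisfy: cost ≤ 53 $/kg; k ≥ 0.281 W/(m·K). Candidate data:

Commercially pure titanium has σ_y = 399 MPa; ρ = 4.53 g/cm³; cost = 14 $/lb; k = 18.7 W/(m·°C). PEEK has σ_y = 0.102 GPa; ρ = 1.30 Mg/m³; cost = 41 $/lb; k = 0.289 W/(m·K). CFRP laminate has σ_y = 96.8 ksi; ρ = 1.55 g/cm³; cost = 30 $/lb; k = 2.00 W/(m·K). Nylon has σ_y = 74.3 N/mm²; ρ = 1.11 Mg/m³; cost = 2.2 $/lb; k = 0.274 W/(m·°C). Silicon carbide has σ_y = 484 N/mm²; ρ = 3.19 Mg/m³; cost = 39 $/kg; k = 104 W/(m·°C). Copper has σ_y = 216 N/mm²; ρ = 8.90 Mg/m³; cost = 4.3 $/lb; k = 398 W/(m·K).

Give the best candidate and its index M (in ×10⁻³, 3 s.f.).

Screen on constraints: cost ≤ 53 $/kg; k ≥ 0.281 W/(m·K). Survivors: commercially pure titanium, silicon carbide, copper.
Normalizing units and computing the index:
  commercially pure titanium: σ_y = 399.0 MPa, ρ = 4530 kg/m³
  silicon carbide: σ_y = 484.0 MPa, ρ = 3190 kg/m³
  copper: σ_y = 216.0 MPa, ρ = 8900 kg/m³
  silicon carbide: M = 19.3×10⁻³
  commercially pure titanium: M = 12.0×10⁻³
  copper: M = 4.04×10⁻³
Silicon carbide ranks first.

silicon carbide, M = 19.3×10⁻³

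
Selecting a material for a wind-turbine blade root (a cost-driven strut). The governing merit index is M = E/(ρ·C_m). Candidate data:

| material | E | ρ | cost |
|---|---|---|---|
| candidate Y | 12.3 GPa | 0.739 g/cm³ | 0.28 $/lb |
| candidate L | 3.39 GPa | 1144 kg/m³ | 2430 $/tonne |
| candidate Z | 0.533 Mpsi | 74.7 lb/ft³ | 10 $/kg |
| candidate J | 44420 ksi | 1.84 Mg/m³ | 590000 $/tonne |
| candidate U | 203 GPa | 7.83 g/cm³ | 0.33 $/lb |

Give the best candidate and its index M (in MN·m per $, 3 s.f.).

candidate U, M = 35.6 MN·m per $

In SI units:
  candidate Y: E = 12.30 GPa, ρ = 739.0 kg/m³, cost = 0.6173 $/kg
  candidate L: E = 3.390 GPa, ρ = 1144 kg/m³, cost = 2.430 $/kg
  candidate Z: E = 3.675 GPa, ρ = 1197 kg/m³, cost = 10.00 $/kg
  candidate J: E = 306.3 GPa, ρ = 1840 kg/m³, cost = 590.0 $/kg
  candidate U: E = 203.0 GPa, ρ = 7830 kg/m³, cost = 0.7275 $/kg
  candidate U: M = 35.6 MN·m per $
  candidate Y: M = 27.0 MN·m per $
  candidate L: M = 1.22 MN·m per $
  candidate Z: M = 0.307 MN·m per $
  candidate J: M = 0.282 MN·m per $
The maximum is for candidate U.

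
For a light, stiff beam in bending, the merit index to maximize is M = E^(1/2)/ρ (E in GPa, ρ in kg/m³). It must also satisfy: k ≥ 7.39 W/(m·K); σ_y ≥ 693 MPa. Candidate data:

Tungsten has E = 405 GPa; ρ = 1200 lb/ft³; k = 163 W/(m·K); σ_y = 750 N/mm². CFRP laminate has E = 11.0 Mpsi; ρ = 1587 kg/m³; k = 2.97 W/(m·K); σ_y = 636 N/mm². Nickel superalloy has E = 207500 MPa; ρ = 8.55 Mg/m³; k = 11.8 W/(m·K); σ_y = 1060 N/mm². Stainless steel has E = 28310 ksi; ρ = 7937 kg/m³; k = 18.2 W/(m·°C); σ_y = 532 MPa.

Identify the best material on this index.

Screen on constraints: k ≥ 7.39 W/(m·K); σ_y ≥ 693 MPa. Survivors: tungsten, nickel superalloy.
Normalizing units and computing the index:
  tungsten: E = 405.0 GPa, ρ = 19220 kg/m³
  nickel superalloy: E = 207.5 GPa, ρ = 8550 kg/m³
  nickel superalloy: M = 1.68×10⁻³
  tungsten: M = 1.05×10⁻³
Nickel superalloy has the largest M.

nickel superalloy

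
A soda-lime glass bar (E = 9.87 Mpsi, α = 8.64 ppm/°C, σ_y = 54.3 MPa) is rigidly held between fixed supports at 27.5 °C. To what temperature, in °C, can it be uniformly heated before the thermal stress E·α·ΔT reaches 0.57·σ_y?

E = 9.87 Mpsi = 68.05 GPa.
E·α·ΔT = 30.95 MPa ⇒ ΔT = 30.95 / (68.05×10³ × 8.64×10⁻⁶) = 52.64 K.
T = 27.5 + 52.64 = 80.14 °C.

80.1 °C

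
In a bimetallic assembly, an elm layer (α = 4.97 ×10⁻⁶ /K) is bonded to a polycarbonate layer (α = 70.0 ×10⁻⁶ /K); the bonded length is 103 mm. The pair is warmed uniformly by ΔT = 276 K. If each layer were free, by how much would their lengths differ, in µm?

Δα = |4.97 − 70.0|×10⁻⁶/K = 65.0×10⁻⁶/K.
ΔL_mismatch = Δα·L·ΔT = 65.0×10⁻⁶ × 103.0 mm × 276.0 K = 1850 µm.

1850 µm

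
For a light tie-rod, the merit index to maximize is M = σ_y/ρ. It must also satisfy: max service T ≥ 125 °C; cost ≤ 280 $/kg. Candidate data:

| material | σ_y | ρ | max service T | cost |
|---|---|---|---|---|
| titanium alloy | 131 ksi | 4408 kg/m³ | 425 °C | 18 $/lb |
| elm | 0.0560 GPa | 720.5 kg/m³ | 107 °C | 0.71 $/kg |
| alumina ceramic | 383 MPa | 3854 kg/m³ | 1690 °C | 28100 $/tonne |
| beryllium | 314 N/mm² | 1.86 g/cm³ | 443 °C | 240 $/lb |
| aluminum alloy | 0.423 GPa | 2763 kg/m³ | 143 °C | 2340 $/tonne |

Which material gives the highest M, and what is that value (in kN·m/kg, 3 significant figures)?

titanium alloy, M = 205 kN·m/kg

Screen on constraints: max service T ≥ 125 °C; cost ≤ 280 $/kg. Survivors: titanium alloy, alumina ceramic, aluminum alloy.
In SI units:
  titanium alloy: σ_y = 903.2 MPa, ρ = 4408 kg/m³
  alumina ceramic: σ_y = 383.0 MPa, ρ = 3854 kg/m³
  aluminum alloy: σ_y = 423.0 MPa, ρ = 2763 kg/m³
  titanium alloy: M = 205 kN·m/kg
  aluminum alloy: M = 153 kN·m/kg
  alumina ceramic: M = 99.4 kN·m/kg
The maximum is for titanium alloy.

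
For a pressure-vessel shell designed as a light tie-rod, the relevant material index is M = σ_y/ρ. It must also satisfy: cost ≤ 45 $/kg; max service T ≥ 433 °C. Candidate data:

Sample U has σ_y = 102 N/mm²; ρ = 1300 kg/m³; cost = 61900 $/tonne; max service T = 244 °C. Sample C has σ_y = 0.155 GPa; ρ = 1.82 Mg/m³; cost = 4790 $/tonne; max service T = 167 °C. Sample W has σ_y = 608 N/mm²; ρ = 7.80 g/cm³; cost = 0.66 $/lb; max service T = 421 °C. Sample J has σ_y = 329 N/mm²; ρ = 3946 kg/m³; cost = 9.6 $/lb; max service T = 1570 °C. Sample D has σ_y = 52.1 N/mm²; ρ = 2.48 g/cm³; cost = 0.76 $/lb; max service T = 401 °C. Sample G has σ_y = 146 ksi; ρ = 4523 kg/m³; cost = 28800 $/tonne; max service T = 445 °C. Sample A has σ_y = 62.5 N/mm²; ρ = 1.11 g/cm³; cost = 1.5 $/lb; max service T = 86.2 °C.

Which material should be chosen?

Screen on constraints: cost ≤ 45 $/kg; max service T ≥ 433 °C. Survivors: sample J, sample G.
After converting to SI:
  sample J: σ_y = 329.0 MPa, ρ = 3946 kg/m³
  sample G: σ_y = 1007 MPa, ρ = 4523 kg/m³
  sample G: M = 223 kN·m/kg
  sample J: M = 83.4 kN·m/kg
Sample G has the largest M.

sample G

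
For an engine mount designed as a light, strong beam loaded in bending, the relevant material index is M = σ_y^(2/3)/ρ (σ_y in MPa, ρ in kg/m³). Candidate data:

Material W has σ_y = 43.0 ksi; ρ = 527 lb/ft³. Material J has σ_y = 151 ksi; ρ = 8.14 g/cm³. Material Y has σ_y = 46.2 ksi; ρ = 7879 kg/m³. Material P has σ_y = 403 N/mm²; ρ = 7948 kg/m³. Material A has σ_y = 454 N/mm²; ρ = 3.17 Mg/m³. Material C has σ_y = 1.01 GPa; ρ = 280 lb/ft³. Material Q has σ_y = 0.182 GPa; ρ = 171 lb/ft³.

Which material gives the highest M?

material C

After converting to SI:
  material W: σ_y = 296.5 MPa, ρ = 8442 kg/m³
  material J: σ_y = 1041 MPa, ρ = 8140 kg/m³
  material Y: σ_y = 318.5 MPa, ρ = 7879 kg/m³
  material P: σ_y = 403.0 MPa, ρ = 7948 kg/m³
  material A: σ_y = 454.0 MPa, ρ = 3170 kg/m³
  material C: σ_y = 1010 MPa, ρ = 4485 kg/m³
  material Q: σ_y = 182.0 MPa, ρ = 2739 kg/m³
  material C: M = 22.4×10⁻³
  material A: M = 18.6×10⁻³
  material J: M = 12.6×10⁻³
  material Q: M = 11.7×10⁻³
  material P: M = 6.86×10⁻³
  material Y: M = 5.92×10⁻³
  material W: M = 5.27×10⁻³
Material C ranks first.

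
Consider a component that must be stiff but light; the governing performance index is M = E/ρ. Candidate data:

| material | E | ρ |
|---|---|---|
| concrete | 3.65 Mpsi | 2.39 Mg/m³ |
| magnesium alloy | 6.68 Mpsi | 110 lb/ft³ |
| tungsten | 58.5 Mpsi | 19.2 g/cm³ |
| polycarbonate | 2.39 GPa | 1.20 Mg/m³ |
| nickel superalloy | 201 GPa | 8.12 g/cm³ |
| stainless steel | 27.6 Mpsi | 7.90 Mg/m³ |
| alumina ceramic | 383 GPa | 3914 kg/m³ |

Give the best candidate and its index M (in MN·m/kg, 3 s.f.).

alumina ceramic, M = 97.9 MN·m/kg

Normalizing units and computing the index:
  concrete: E = 25.17 GPa, ρ = 2390 kg/m³
  magnesium alloy: E = 46.06 GPa, ρ = 1762 kg/m³
  tungsten: E = 403.3 GPa, ρ = 19200 kg/m³
  polycarbonate: E = 2.390 GPa, ρ = 1200 kg/m³
  nickel superalloy: E = 201.0 GPa, ρ = 8120 kg/m³
  stainless steel: E = 190.3 GPa, ρ = 7900 kg/m³
  alumina ceramic: E = 383.0 GPa, ρ = 3914 kg/m³
  alumina ceramic: M = 97.9 MN·m/kg
  magnesium alloy: M = 26.1 MN·m/kg
  nickel superalloy: M = 24.8 MN·m/kg
  stainless steel: M = 24.1 MN·m/kg
  tungsten: M = 21.0 MN·m/kg
  concrete: M = 10.5 MN·m/kg
  polycarbonate: M = 1.99 MN·m/kg
The maximum is for alumina ceramic.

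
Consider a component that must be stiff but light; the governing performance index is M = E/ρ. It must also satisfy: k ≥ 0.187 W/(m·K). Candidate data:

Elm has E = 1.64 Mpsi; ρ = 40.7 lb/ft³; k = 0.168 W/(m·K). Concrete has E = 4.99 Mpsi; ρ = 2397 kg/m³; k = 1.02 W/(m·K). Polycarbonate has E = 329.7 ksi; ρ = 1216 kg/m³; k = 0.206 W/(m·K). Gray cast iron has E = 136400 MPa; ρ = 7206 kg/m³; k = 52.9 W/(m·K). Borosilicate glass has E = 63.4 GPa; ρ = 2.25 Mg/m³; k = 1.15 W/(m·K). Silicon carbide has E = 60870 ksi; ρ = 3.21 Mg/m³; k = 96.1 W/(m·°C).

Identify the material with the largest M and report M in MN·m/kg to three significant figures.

Screen on constraints: k ≥ 0.187 W/(m·K). Survivors: concrete, polycarbonate, gray cast iron, borosilicate glass, silicon carbide.
In SI units:
  concrete: E = 34.40 GPa, ρ = 2397 kg/m³
  polycarbonate: E = 2.273 GPa, ρ = 1216 kg/m³
  gray cast iron: E = 136.4 GPa, ρ = 7206 kg/m³
  borosilicate glass: E = 63.40 GPa, ρ = 2250 kg/m³
  silicon carbide: E = 419.7 GPa, ρ = 3210 kg/m³
  silicon carbide: M = 131 MN·m/kg
  borosilicate glass: M = 28.2 MN·m/kg
  gray cast iron: M = 18.9 MN·m/kg
  concrete: M = 14.4 MN·m/kg
  polycarbonate: M = 1.87 MN·m/kg
Silicon carbide ranks first.

silicon carbide, M = 131 MN·m/kg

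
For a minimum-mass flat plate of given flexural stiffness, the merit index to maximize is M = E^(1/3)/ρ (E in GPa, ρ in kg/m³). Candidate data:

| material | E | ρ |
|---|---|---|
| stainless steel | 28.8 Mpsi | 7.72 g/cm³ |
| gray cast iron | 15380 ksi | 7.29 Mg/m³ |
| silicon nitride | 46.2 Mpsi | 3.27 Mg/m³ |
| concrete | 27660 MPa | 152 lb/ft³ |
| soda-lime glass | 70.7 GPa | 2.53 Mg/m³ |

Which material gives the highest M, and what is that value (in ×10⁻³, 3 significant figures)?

silicon nitride, M = 2.09×10⁻³

After converting to SI:
  stainless steel: E = 198.6 GPa, ρ = 7720 kg/m³
  gray cast iron: E = 106.0 GPa, ρ = 7290 kg/m³
  silicon nitride: E = 318.5 GPa, ρ = 3270 kg/m³
  concrete: E = 27.66 GPa, ρ = 2435 kg/m³
  soda-lime glass: E = 70.70 GPa, ρ = 2530 kg/m³
  silicon nitride: M = 2.09×10⁻³
  soda-lime glass: M = 1.63×10⁻³
  concrete: M = 1.24×10⁻³
  stainless steel: M = 0.756×10⁻³
  gray cast iron: M = 0.649×10⁻³
The maximum is for silicon nitride.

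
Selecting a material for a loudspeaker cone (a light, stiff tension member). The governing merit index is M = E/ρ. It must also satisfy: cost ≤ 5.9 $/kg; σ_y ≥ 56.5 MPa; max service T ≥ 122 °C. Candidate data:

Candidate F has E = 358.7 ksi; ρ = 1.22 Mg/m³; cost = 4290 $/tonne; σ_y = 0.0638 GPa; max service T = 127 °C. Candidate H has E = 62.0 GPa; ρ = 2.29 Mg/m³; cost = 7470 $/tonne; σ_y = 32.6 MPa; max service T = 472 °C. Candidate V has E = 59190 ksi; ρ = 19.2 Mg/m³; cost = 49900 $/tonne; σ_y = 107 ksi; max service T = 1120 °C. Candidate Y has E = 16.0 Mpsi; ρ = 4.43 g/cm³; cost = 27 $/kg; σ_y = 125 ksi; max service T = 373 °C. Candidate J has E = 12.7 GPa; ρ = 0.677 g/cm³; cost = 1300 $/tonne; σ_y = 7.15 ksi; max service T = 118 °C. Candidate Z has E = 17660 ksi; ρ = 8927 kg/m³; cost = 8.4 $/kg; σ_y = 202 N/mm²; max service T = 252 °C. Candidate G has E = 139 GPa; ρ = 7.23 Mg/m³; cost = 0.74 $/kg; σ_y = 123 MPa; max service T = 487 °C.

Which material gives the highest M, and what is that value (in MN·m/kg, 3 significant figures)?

Screen on constraints: cost ≤ 5.9 $/kg; σ_y ≥ 56.5 MPa; max service T ≥ 122 °C. Survivors: candidate F, candidate G.
In SI units:
  candidate F: E = 2.473 GPa, ρ = 1220 kg/m³
  candidate G: E = 139.0 GPa, ρ = 7230 kg/m³
  candidate G: M = 19.2 MN·m/kg
  candidate F: M = 2.03 MN·m/kg
Highest index: candidate G.

candidate G, M = 19.2 MN·m/kg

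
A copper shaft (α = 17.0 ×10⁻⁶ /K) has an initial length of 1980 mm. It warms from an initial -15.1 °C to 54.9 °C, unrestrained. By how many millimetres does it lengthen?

ΔT = 54.9 − (-15.1) = 70.00 K.
ΔL = α·L₀·ΔT = 17.0×10⁻⁶ × 1980 mm × 70.00 K = 2.36 mm.

2.36 mm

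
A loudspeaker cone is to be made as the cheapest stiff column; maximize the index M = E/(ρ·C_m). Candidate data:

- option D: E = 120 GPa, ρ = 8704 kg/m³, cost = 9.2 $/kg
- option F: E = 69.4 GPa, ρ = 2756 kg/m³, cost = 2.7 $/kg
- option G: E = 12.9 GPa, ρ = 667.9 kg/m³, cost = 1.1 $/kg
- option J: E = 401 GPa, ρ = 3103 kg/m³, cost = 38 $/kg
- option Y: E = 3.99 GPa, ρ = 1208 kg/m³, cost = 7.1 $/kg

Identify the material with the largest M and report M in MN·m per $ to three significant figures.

option G, M = 17.6 MN·m per $

Per-candidate index values:
  option G: M = 17.6 MN·m per $
  option F: M = 9.33 MN·m per $
  option J: M = 3.40 MN·m per $
  option D: M = 1.50 MN·m per $
  option Y: M = 0.465 MN·m per $
Option G has the largest M.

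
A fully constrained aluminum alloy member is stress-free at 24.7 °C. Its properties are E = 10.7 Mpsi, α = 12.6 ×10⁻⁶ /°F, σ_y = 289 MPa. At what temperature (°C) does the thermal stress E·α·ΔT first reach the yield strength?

E = 10.7 Mpsi = 73.77 GPa.
α = 12.6×10⁻⁶/°F × 9/5 = 22.7×10⁻⁶/K.
E·α·ΔT = 289.0 MPa ⇒ ΔT = 289.0 / (73.77×10³ × 22.7×10⁻⁶) = 172.7 K.
T = 24.7 + 172.7 = 197.4 °C.

197 °C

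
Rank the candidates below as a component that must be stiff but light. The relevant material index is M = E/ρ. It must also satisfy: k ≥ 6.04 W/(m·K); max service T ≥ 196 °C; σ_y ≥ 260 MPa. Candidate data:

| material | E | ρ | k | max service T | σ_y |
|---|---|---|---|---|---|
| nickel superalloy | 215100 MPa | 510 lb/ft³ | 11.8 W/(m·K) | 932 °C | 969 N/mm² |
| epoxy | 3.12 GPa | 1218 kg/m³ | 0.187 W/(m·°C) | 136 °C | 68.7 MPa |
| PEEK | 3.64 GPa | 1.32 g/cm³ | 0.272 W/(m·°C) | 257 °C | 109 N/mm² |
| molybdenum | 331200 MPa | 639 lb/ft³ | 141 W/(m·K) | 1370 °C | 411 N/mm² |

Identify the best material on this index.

molybdenum

Screen on constraints: k ≥ 6.04 W/(m·K); max service T ≥ 196 °C; σ_y ≥ 260 MPa. Survivors: nickel superalloy, molybdenum.
Putting every candidate on a common basis:
  nickel superalloy: E = 215.1 GPa, ρ = 8169 kg/m³
  molybdenum: E = 331.2 GPa, ρ = 10240 kg/m³
  molybdenum: M = 32.4 MN·m/kg
  nickel superalloy: M = 26.3 MN·m/kg
Molybdenum has the largest M.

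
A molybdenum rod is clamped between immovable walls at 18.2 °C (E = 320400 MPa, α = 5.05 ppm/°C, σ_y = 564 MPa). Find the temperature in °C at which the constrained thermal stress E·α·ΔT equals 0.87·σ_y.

321 °C

E = 320400 MPa = 320.4 GPa.
E·α·ΔT = 490.7 MPa ⇒ ΔT = 490.7 / (320.4×10³ × 5.05×10⁻⁶) = 303.3 K.
T = 18.2 + 303.3 = 321.5 °C.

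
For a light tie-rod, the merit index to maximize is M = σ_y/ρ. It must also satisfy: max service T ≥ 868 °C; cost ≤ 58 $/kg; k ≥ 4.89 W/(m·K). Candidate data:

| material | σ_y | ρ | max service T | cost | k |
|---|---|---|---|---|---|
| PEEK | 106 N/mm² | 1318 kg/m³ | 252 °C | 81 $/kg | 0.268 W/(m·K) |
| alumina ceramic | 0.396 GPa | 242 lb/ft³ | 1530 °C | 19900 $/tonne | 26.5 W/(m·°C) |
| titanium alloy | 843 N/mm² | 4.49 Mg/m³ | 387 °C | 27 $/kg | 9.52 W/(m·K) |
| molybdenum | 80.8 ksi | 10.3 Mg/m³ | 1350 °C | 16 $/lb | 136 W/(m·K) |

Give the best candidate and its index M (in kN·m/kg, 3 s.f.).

Screen on constraints: max service T ≥ 868 °C; cost ≤ 58 $/kg; k ≥ 4.89 W/(m·K). Survivors: alumina ceramic, molybdenum.
Normalizing units and computing the index:
  alumina ceramic: σ_y = 396.0 MPa, ρ = 3876 kg/m³
  molybdenum: σ_y = 557.1 MPa, ρ = 10300 kg/m³
  alumina ceramic: M = 102 kN·m/kg
  molybdenum: M = 54.1 kN·m/kg
The maximum is for alumina ceramic.

alumina ceramic, M = 102 kN·m/kg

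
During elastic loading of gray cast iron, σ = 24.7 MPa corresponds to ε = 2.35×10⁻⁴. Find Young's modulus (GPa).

105 GPa

E = σ/ε = 24.7 MPa / 2.35×10⁻⁴ = 105100 MPa = 105 GPa.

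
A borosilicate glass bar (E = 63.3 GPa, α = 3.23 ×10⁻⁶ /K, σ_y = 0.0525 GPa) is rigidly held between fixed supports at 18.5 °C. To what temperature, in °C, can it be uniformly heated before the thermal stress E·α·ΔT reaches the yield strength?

275 °C

σ_y = 0.0525 GPa = 52.50 MPa.
E·α·ΔT = 52.50 MPa ⇒ ΔT = 52.50 / (63.30×10³ × 3.23×10⁻⁶) = 256.8 K.
T = 18.5 + 256.8 = 275.3 °C.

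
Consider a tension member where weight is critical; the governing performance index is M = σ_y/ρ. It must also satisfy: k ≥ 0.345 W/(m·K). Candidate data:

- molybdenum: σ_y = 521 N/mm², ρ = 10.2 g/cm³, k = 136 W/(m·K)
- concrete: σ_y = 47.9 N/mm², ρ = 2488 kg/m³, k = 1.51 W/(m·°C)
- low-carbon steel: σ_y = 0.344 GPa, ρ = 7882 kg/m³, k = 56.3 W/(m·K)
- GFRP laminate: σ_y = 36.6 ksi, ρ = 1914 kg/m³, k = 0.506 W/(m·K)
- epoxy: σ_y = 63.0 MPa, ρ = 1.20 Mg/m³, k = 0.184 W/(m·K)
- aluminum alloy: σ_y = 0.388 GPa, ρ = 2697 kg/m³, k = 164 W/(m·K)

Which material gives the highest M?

Screen on constraints: k ≥ 0.345 W/(m·K). Survivors: molybdenum, concrete, low-carbon steel, GFRP laminate, aluminum alloy.
In SI units:
  molybdenum: σ_y = 521.0 MPa, ρ = 10200 kg/m³
  concrete: σ_y = 47.90 MPa, ρ = 2488 kg/m³
  low-carbon steel: σ_y = 344.0 MPa, ρ = 7882 kg/m³
  GFRP laminate: σ_y = 252.3 MPa, ρ = 1914 kg/m³
  aluminum alloy: σ_y = 388.0 MPa, ρ = 2697 kg/m³
  aluminum alloy: M = 144 kN·m/kg
  GFRP laminate: M = 132 kN·m/kg
  molybdenum: M = 51.1 kN·m/kg
  low-carbon steel: M = 43.6 kN·m/kg
  concrete: M = 19.3 kN·m/kg
Aluminum alloy ranks first.

aluminum alloy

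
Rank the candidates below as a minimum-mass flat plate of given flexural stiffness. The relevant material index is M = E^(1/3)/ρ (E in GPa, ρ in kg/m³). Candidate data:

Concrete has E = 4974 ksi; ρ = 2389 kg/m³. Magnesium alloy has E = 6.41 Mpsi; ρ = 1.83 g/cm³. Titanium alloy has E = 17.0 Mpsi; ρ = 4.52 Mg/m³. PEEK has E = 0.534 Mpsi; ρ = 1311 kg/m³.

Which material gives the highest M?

Normalizing units and computing the index:
  concrete: E = 34.29 GPa, ρ = 2389 kg/m³
  magnesium alloy: E = 44.20 GPa, ρ = 1830 kg/m³
  titanium alloy: E = 117.2 GPa, ρ = 4520 kg/m³
  PEEK: E = 3.682 GPa, ρ = 1311 kg/m³
  magnesium alloy: M = 1.93×10⁻³
  concrete: M = 1.36×10⁻³
  PEEK: M = 1.18×10⁻³
  titanium alloy: M = 1.08×10⁻³
Magnesium alloy has the largest M.

magnesium alloy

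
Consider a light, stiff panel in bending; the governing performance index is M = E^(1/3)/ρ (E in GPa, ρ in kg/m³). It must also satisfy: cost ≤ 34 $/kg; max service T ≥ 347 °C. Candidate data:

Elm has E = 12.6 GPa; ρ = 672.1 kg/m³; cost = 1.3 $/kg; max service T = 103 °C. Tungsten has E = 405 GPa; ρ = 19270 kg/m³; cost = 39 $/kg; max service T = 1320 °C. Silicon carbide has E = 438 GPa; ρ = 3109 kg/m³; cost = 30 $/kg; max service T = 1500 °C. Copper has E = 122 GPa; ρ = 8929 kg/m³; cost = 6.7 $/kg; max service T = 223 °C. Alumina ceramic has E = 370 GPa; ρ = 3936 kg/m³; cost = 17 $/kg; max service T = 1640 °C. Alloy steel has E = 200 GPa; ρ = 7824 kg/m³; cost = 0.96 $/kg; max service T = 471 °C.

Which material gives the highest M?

silicon carbide

Screen on constraints: cost ≤ 34 $/kg; max service T ≥ 347 °C. Survivors: silicon carbide, alumina ceramic, alloy steel.
Evaluate M for each candidate:
  silicon carbide: M = 2.44×10⁻³
  alumina ceramic: M = 1.82×10⁻³
  alloy steel: M = 0.747×10⁻³
Highest index: silicon carbide.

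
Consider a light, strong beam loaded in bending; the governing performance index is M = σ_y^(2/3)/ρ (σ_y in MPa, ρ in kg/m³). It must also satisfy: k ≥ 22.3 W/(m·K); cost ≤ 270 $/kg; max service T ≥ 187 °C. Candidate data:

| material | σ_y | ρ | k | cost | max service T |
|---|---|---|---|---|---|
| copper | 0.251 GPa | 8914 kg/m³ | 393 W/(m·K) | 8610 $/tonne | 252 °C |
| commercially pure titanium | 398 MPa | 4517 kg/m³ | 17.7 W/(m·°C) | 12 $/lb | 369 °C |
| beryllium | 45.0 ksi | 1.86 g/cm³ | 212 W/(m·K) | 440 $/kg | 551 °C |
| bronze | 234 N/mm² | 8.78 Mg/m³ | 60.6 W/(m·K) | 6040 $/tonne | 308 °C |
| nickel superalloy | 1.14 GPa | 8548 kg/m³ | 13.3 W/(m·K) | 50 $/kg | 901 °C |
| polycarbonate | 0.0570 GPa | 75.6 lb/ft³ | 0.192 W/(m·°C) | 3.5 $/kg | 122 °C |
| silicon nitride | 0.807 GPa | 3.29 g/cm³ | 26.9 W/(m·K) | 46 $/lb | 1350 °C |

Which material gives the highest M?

silicon nitride

Screen on constraints: k ≥ 22.3 W/(m·K); cost ≤ 270 $/kg; max service T ≥ 187 °C. Survivors: copper, bronze, silicon nitride.
After converting to SI:
  copper: σ_y = 251.0 MPa, ρ = 8914 kg/m³
  bronze: σ_y = 234.0 MPa, ρ = 8780 kg/m³
  silicon nitride: σ_y = 807.0 MPa, ρ = 3290 kg/m³
  silicon nitride: M = 26.3×10⁻³
  copper: M = 4.46×10⁻³
  bronze: M = 4.32×10⁻³
Silicon nitride has the largest M.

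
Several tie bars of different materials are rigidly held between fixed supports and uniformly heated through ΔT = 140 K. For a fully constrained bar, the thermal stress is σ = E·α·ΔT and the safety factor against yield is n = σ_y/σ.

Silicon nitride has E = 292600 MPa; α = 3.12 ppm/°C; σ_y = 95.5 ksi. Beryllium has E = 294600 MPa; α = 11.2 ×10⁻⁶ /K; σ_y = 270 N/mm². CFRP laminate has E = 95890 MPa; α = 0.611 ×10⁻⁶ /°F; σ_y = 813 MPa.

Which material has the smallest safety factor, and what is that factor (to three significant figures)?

With everything in SI (GPa, ×10⁻⁶/K, MPa):
  silicon nitride: E = 292.6, α = 3.12, σ_y = 658.4 → σ = 128 MPa, n = 5.15
  beryllium: E = 294.6, α = 11.2, σ_y = 270.0 → σ = 462 MPa, n = 0.585
  CFRP laminate: E = 95.89, α = 1.10, σ_y = 813.0 → σ = 14.8 MPa, n = 55.1
Beryllium has the lowest safety factor, n = 0.585.

beryllium, n = 0.585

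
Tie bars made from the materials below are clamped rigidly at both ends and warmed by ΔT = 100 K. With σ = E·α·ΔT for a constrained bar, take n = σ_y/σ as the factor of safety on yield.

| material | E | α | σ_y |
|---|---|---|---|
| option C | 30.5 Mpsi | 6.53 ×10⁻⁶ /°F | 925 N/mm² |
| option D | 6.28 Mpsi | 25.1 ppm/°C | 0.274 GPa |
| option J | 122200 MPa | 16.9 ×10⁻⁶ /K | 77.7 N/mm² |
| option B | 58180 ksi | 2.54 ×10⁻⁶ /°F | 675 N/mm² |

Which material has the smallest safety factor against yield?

Per material, after unit conversion:
  option C: E = 210.3, α = 11.8, σ_y = 925.0 → σ = 247 MPa, n = 3.74
  option D: E = 43.30, α = 25.1, σ_y = 274.0 → σ = 109 MPa, n = 2.52
  option J: E = 122.2, α = 16.9, σ_y = 77.70 → σ = 207 MPa, n = 0.376
  option B: E = 401.1, α = 4.57, σ_y = 675.0 → σ = 183 MPa, n = 3.68
Option J has the lowest safety factor, n = 0.376.

option J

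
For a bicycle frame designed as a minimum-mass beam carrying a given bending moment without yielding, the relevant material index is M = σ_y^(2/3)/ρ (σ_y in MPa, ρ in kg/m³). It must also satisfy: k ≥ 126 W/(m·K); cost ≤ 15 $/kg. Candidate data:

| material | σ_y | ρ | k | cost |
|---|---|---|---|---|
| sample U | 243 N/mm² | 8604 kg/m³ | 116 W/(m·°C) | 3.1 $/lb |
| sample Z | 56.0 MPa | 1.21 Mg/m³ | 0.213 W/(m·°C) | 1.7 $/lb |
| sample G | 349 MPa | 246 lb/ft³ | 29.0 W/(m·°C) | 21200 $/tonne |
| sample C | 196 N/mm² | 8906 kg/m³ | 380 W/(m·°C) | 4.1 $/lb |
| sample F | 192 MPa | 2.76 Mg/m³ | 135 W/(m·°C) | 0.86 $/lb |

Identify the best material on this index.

sample F

Screen on constraints: k ≥ 126 W/(m·K); cost ≤ 15 $/kg. Survivors: sample C, sample F.
Normalizing units and computing the index:
  sample C: σ_y = 196.0 MPa, ρ = 8906 kg/m³
  sample F: σ_y = 192.0 MPa, ρ = 2760 kg/m³
  sample F: M = 12.1×10⁻³
  sample C: M = 3.79×10⁻³
Highest index: sample F.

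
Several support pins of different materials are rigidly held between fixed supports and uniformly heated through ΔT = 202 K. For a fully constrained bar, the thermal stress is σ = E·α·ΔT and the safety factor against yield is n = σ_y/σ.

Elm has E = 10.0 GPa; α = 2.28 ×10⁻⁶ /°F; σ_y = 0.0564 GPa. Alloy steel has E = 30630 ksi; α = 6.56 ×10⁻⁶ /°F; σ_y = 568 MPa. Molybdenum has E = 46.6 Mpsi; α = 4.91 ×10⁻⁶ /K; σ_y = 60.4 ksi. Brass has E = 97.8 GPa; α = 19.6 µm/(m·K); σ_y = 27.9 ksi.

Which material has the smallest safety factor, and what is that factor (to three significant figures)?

brass, n = 0.497

Converting E to GPa, α to ×10⁻⁶/K, σ_y to MPa, then σ and n for each:
  elm: E = 10.00, α = 4.10, σ_y = 56.40 → σ = 8.29 MPa, n = 6.80
  alloy steel: E = 211.2, α = 11.8, σ_y = 568.0 → σ = 504 MPa, n = 1.13
  molybdenum: E = 321.3, α = 4.91, σ_y = 416.4 → σ = 319 MPa, n = 1.31
  brass: E = 97.80, α = 19.6, σ_y = 192.4 → σ = 387 MPa, n = 0.497
Smallest n: brass with n = 0.497.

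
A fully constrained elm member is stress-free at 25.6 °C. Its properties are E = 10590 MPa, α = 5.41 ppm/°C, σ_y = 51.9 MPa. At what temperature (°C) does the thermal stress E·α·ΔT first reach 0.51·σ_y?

488 °C

E = 10590 MPa = 10.59 GPa.
E·α·ΔT = 26.47 MPa ⇒ ΔT = 26.47 / (10.59×10³ × 5.41×10⁻⁶) = 462.0 K.
T = 25.6 + 462.0 = 487.6 °C.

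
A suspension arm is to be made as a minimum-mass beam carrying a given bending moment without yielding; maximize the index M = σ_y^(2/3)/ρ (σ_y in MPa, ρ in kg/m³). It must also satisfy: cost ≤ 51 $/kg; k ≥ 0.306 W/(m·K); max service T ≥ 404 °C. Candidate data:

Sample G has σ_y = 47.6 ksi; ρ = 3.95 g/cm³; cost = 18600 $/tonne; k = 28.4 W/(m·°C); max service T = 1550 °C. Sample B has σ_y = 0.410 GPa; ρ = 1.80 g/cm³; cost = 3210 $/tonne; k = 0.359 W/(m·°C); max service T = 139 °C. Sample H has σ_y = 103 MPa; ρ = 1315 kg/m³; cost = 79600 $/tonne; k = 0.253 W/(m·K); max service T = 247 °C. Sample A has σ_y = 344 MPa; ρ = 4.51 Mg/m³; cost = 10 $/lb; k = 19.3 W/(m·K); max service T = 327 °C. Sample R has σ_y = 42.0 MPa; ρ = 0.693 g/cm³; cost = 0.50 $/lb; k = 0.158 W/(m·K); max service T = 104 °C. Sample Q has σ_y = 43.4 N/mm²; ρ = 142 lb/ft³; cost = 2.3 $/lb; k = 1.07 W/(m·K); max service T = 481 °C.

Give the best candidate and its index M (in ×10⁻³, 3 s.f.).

Screen on constraints: cost ≤ 51 $/kg; k ≥ 0.306 W/(m·K); max service T ≥ 404 °C. Survivors: sample G, sample Q.
Convert each candidate to consistent units, then evaluate M:
  sample G: σ_y = 328.2 MPa, ρ = 3950 kg/m³
  sample Q: σ_y = 43.40 MPa, ρ = 2275 kg/m³
  sample G: M = 12.0×10⁻³
  sample Q: M = 5.43×10⁻³
Sample G has the largest M.

sample G, M = 12.0×10⁻³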